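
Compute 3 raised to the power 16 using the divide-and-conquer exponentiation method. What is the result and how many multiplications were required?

Computing 3^16 by squaring (build up from 3^1; each line after the first costs one multiplication):

3^1 = 3
3^2 = (3^1)^2 = 3^2 = 9
3^4 = (3^2)^2 = 9^2 = 81
3^8 = (3^4)^2 = 81^2 = 6561
3^16 = (3^8)^2 = 6561^2 = 43046721

Result: 43046721
Multiplications needed: 4 (4 lines after 3^1)

3^16 = 43046721. Using exponentiation by squaring, this requires 4 multiplications. The key idea: if the exponent is even, square the half-power; if odd, multiply by the base once.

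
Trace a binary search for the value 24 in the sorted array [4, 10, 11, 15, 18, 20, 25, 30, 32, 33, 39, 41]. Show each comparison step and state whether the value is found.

Binary search for 24 in [4, 10, 11, 15, 18, 20, 25, 30, 32, 33, 39, 41]:

lo=0, hi=11, mid=5, arr[mid]=20 -> 20 < 24, search right half
lo=6, hi=11, mid=8, arr[mid]=32 -> 32 > 24, search left half
lo=6, hi=7, mid=6, arr[mid]=25 -> 25 > 24, search left half
lo=6 > hi=5, target 24 not found

Binary search determines that 24 is not in the array after 3 comparisons. The search space was exhausted without finding the target.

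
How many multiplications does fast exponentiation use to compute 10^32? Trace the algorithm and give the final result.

Computing 10^32 by squaring (build up from 10^1; each line after the first costs one multiplication):

10^1 = 10
10^2 = (10^1)^2 = 10^2 = 100
10^4 = (10^2)^2 = 100^2 = 10000
10^8 = (10^4)^2 = 10000^2 = 100000000
10^16 = (10^8)^2 = 100000000^2 = 10000000000000000
10^32 = (10^16)^2 = 10000000000000000^2 = 100000000000000000000000000000000

Result: 100000000000000000000000000000000
Multiplications needed: 5 (5 lines after 10^1)

10^32 = 100000000000000000000000000000000. Using exponentiation by squaring, this requires 5 multiplications. The key idea: if the exponent is even, square the half-power; if odd, multiply by the base once.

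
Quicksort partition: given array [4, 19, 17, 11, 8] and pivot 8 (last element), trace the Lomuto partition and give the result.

Lomuto partition with pivot = 8:

Initial array: [4, 19, 17, 11, 8]

arr[0]=4 <= 8: swap with position 0, array becomes [4, 19, 17, 11, 8]
arr[1]=19 > 8: no swap
arr[2]=17 > 8: no swap
arr[3]=11 > 8: no swap

Place pivot at position 1: [4, 8, 17, 11, 19]
Pivot position: 1

After partitioning with pivot 8, the array becomes [4, 8, 17, 11, 19]. The pivot is placed at index 1. All elements to the left of the pivot are <= 8, and all elements to the right are > 8.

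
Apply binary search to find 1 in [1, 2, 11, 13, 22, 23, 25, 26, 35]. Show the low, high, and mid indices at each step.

Binary search for 1 in [1, 2, 11, 13, 22, 23, 25, 26, 35]:

lo=0, hi=8, mid=4, arr[mid]=22 -> 22 > 1, search left half
lo=0, hi=3, mid=1, arr[mid]=2 -> 2 > 1, search left half
lo=0, hi=0, mid=0, arr[mid]=1 -> Found target at index 0!

Binary search finds 1 at index 0 after 3 comparisons. The search repeatedly halves the search space by comparing with the middle element.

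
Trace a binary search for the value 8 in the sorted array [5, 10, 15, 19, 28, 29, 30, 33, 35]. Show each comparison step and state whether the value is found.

Binary search for 8 in [5, 10, 15, 19, 28, 29, 30, 33, 35]:

lo=0, hi=8, mid=4, arr[mid]=28 -> 28 > 8, search left half
lo=0, hi=3, mid=1, arr[mid]=10 -> 10 > 8, search left half
lo=0, hi=0, mid=0, arr[mid]=5 -> 5 < 8, search right half
lo=1 > hi=0, target 8 not found

Binary search determines that 8 is not in the array after 3 comparisons. The search space was exhausted without finding the target.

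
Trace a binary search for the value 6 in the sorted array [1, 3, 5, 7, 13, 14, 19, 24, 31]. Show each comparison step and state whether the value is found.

Binary search for 6 in [1, 3, 5, 7, 13, 14, 19, 24, 31]:

lo=0, hi=8, mid=4, arr[mid]=13 -> 13 > 6, search left half
lo=0, hi=3, mid=1, arr[mid]=3 -> 3 < 6, search right half
lo=2, hi=3, mid=2, arr[mid]=5 -> 5 < 6, search right half
lo=3, hi=3, mid=3, arr[mid]=7 -> 7 > 6, search left half
lo=3 > hi=2, target 6 not found

Binary search determines that 6 is not in the array after 4 comparisons. The search space was exhausted without finding the target.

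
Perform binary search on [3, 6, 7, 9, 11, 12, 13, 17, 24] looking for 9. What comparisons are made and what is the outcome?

Binary search for 9 in [3, 6, 7, 9, 11, 12, 13, 17, 24]:

lo=0, hi=8, mid=4, arr[mid]=11 -> 11 > 9, search left half
lo=0, hi=3, mid=1, arr[mid]=6 -> 6 < 9, search right half
lo=2, hi=3, mid=2, arr[mid]=7 -> 7 < 9, search right half
lo=3, hi=3, mid=3, arr[mid]=9 -> Found target at index 3!

Binary search finds 9 at index 3 after 4 comparisons. The search repeatedly halves the search space by comparing with the middle element.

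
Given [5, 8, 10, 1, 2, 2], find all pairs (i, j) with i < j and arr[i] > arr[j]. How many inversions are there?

Finding inversions in [5, 8, 10, 1, 2, 2]:

(0, 3): arr[0]=5 > arr[3]=1
(0, 4): arr[0]=5 > arr[4]=2
(0, 5): arr[0]=5 > arr[5]=2
(1, 3): arr[1]=8 > arr[3]=1
(1, 4): arr[1]=8 > arr[4]=2
(1, 5): arr[1]=8 > arr[5]=2
(2, 3): arr[2]=10 > arr[3]=1
(2, 4): arr[2]=10 > arr[4]=2
(2, 5): arr[2]=10 > arr[5]=2

Total inversions: 9

The array has 9 inversion(s): (0,3), (0,4), (0,5), (1,3), (1,4), (1,5), (2,3), (2,4), (2,5). Each pair (i,j) satisfies i < j and arr[i] > arr[j].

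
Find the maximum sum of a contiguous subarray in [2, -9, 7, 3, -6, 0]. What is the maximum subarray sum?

Using Kadane's algorithm on [2, -9, 7, 3, -6, 0]:

Scanning through the array:
Position 1 (value -9): max_ending_here = -7, max_so_far = 2
Position 2 (value 7): max_ending_here = 7, max_so_far = 7
Position 3 (value 3): max_ending_here = 10, max_so_far = 10
Position 4 (value -6): max_ending_here = 4, max_so_far = 10
Position 5 (value 0): max_ending_here = 4, max_so_far = 10

Maximum subarray: [7, 3]
Maximum sum: 10

The maximum subarray is [7, 3] with sum 10. This subarray runs from index 2 to index 3.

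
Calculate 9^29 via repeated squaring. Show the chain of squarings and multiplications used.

Computing 9^29 by squaring (build up from 9^1; each line after the first costs one multiplication):

9^1 = 9
9^2 = (9^1)^2 = 9^2 = 81
9^3 = 9 * 9^2 = 9 * 81 = 729
9^6 = (9^3)^2 = 729^2 = 531441
9^7 = 9 * 9^6 = 9 * 531441 = 4782969
9^14 = (9^7)^2 = 4782969^2 = 22876792454961
9^28 = (9^14)^2 = 22876792454961^2 = 523347633027360537213511521
9^29 = 9 * 9^28 = 9 * 523347633027360537213511521 = 4710128697246244834921603689

Result: 4710128697246244834921603689
Multiplications needed: 7 (7 lines after 9^1)

9^29 = 4710128697246244834921603689. Using exponentiation by squaring, this requires 7 multiplications. The key idea: if the exponent is even, square the half-power; if odd, multiply by the base once.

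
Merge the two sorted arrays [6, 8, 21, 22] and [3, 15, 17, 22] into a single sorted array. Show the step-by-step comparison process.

Merging process:

Compare 6 vs 3: take 3 from right. Merged: [3]
Compare 6 vs 15: take 6 from left. Merged: [3, 6]
Compare 8 vs 15: take 8 from left. Merged: [3, 6, 8]
Compare 21 vs 15: take 15 from right. Merged: [3, 6, 8, 15]
Compare 21 vs 17: take 17 from right. Merged: [3, 6, 8, 15, 17]
Compare 21 vs 22: take 21 from left. Merged: [3, 6, 8, 15, 17, 21]
Compare 22 vs 22: take 22 from left. Merged: [3, 6, 8, 15, 17, 21, 22]
Append remaining from right: [22]. Merged: [3, 6, 8, 15, 17, 21, 22, 22]

Final merged array: [3, 6, 8, 15, 17, 21, 22, 22]
Total comparisons: 7

The merged array is [3, 6, 8, 15, 17, 21, 22, 22], requiring 7 comparisons. The merge step runs in O(n) time where n is the total number of elements.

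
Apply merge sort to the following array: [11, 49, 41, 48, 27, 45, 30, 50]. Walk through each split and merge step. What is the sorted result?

Merge sort trace:

Split: [11, 49, 41, 48, 27, 45, 30, 50] -> [11, 49, 41, 48] and [27, 45, 30, 50]
  Split: [11, 49, 41, 48] -> [11, 49] and [41, 48]
    Split: [11, 49] -> [11] and [49]
    Merge: [11] + [49] -> [11, 49]
    Split: [41, 48] -> [41] and [48]
    Merge: [41] + [48] -> [41, 48]
  Merge: [11, 49] + [41, 48] -> [11, 41, 48, 49]
  Split: [27, 45, 30, 50] -> [27, 45] and [30, 50]
    Split: [27, 45] -> [27] and [45]
    Merge: [27] + [45] -> [27, 45]
    Split: [30, 50] -> [30] and [50]
    Merge: [30] + [50] -> [30, 50]
  Merge: [27, 45] + [30, 50] -> [27, 30, 45, 50]
Merge: [11, 41, 48, 49] + [27, 30, 45, 50] -> [11, 27, 30, 41, 45, 48, 49, 50]

Final sorted array: [11, 27, 30, 41, 45, 48, 49, 50]

The merge sort proceeds by recursively splitting the array and merging sorted halves.
After all merges, the sorted array is [11, 27, 30, 41, 45, 48, 49, 50].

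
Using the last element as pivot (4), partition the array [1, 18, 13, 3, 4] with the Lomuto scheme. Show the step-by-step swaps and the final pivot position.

Lomuto partition with pivot = 4:

Initial array: [1, 18, 13, 3, 4]

arr[0]=1 <= 4: swap with position 0, array becomes [1, 18, 13, 3, 4]
arr[1]=18 > 4: no swap
arr[2]=13 > 4: no swap
arr[3]=3 <= 4: swap with position 1, array becomes [1, 3, 13, 18, 4]

Place pivot at position 2: [1, 3, 4, 18, 13]
Pivot position: 2

After partitioning with pivot 4, the array becomes [1, 3, 4, 18, 13]. The pivot is placed at index 2. All elements to the left of the pivot are <= 4, and all elements to the right are > 4.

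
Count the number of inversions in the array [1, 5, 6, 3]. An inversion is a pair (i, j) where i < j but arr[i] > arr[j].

Finding inversions in [1, 5, 6, 3]:

(1, 3): arr[1]=5 > arr[3]=3
(2, 3): arr[2]=6 > arr[3]=3

Total inversions: 2

The array has 2 inversion(s): (1,3), (2,3). Each pair (i,j) satisfies i < j and arr[i] > arr[j].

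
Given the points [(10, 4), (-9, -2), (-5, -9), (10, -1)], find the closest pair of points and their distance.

Computing all pairwise distances among 4 points:

d((10, 4), (-9, -2)) = 19.9249
d((10, 4), (-5, -9)) = 19.8494
d((10, 4), (10, -1)) = 5.0 <-- minimum
d((-9, -2), (-5, -9)) = 8.0623
d((-9, -2), (10, -1)) = 19.0263
d((-5, -9), (10, -1)) = 17.0

Closest pair: (10, 4) and (10, -1) with distance 5.0

The closest pair is (10, 4) and (10, -1) with Euclidean distance 5.0. For 4 points, brute-force pairwise comparison is shown above. For large n, the divide-and-conquer algorithm (sort by x, recurse on halves, check the dividing strip) achieves O(n log n).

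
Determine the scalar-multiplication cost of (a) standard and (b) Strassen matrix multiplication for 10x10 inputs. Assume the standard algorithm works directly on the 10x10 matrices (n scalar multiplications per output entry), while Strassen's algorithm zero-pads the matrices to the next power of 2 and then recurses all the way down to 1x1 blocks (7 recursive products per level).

Matrix multiplication for 10x10 matrices:

Strassen's algorithm requires power-of-2 dimensions. Pad 10x10 to 16x16 (next power of 2).

Standard algorithm: 10^3 = 1000 multiplications
Strassen's algorithm: 7^(log2(16)) = 7^4 = 2401 multiplications
Difference: 1000 - 2401 = -1401 (Strassen uses MORE here due to padding overhead — for small or just-over-power-of-2 n, padding can outweigh the per-level savings)

Standard: 1000 multiplications (10^3). Strassen: 2401 multiplications (7^4, after padding to 16x16). Strassen reduces 8 recursive multiplications to 7 at each level.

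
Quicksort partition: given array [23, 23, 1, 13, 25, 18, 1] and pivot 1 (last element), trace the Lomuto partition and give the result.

Lomuto partition with pivot = 1:

Initial array: [23, 23, 1, 13, 25, 18, 1]

arr[0]=23 > 1: no swap
arr[1]=23 > 1: no swap
arr[2]=1 <= 1: swap with position 0, array becomes [1, 23, 23, 13, 25, 18, 1]
arr[3]=13 > 1: no swap
arr[4]=25 > 1: no swap
arr[5]=18 > 1: no swap

Place pivot at position 1: [1, 1, 23, 13, 25, 18, 23]
Pivot position: 1

After partitioning with pivot 1, the array becomes [1, 1, 23, 13, 25, 18, 23]. The pivot is placed at index 1. All elements to the left of the pivot are <= 1, and all elements to the right are > 1.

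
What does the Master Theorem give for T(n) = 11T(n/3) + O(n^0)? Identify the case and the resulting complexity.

Master Theorem for T(n) = 11T(n/3) + O(n^0):

a = 11, b = 3, c = 0
log_b(a) = log_3(11) = 2.1827

Case 1: c = 0 < log_3(11) = 2.1827
T(n) = O(n^(log_3 11))

For T(n) = 11T(n/3) + O(n^0): log_3(11) = 2.1827. This is Case 1 of the Master Theorem (c < log_b(a), work dominated by leaves), giving O(n^(log_3 11)).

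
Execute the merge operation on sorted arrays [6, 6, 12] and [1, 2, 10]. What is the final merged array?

Merging process:

Compare 6 vs 1: take 1 from right. Merged: [1]
Compare 6 vs 2: take 2 from right. Merged: [1, 2]
Compare 6 vs 10: take 6 from left. Merged: [1, 2, 6]
Compare 6 vs 10: take 6 from left. Merged: [1, 2, 6, 6]
Compare 12 vs 10: take 10 from right. Merged: [1, 2, 6, 6, 10]
Append remaining from left: [12]. Merged: [1, 2, 6, 6, 10, 12]

Final merged array: [1, 2, 6, 6, 10, 12]
Total comparisons: 5

The merged array is [1, 2, 6, 6, 10, 12], requiring 5 comparisons. The merge step runs in O(n) time where n is the total number of elements.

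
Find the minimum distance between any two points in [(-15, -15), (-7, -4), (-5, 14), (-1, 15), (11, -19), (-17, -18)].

Computing all pairwise distances among 6 points:

d((-15, -15), (-7, -4)) = 13.6015
d((-15, -15), (-5, 14)) = 30.6757
d((-15, -15), (-1, 15)) = 33.1059
d((-15, -15), (11, -19)) = 26.3059
d((-15, -15), (-17, -18)) = 3.6056 <-- minimum
d((-7, -4), (-5, 14)) = 18.1108
d((-7, -4), (-1, 15)) = 19.9249
d((-7, -4), (11, -19)) = 23.4307
d((-7, -4), (-17, -18)) = 17.2047
d((-5, 14), (-1, 15)) = 4.1231
d((-5, 14), (11, -19)) = 36.6742
d((-5, 14), (-17, -18)) = 34.176
d((-1, 15), (11, -19)) = 36.0555
d((-1, 15), (-17, -18)) = 36.6742
d((11, -19), (-17, -18)) = 28.0179

Closest pair: (-15, -15) and (-17, -18) with distance 3.6056

The closest pair is (-15, -15) and (-17, -18) with Euclidean distance 3.6056. For 6 points, brute-force pairwise comparison is shown above. For large n, the divide-and-conquer algorithm (sort by x, recurse on halves, check the dividing strip) achieves O(n log n).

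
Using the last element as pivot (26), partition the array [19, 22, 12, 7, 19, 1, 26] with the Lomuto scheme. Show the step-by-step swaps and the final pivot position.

Lomuto partition with pivot = 26:

Initial array: [19, 22, 12, 7, 19, 1, 26]

arr[0]=19 <= 26: swap with position 0, array becomes [19, 22, 12, 7, 19, 1, 26]
arr[1]=22 <= 26: swap with position 1, array becomes [19, 22, 12, 7, 19, 1, 26]
arr[2]=12 <= 26: swap with position 2, array becomes [19, 22, 12, 7, 19, 1, 26]
arr[3]=7 <= 26: swap with position 3, array becomes [19, 22, 12, 7, 19, 1, 26]
arr[4]=19 <= 26: swap with position 4, array becomes [19, 22, 12, 7, 19, 1, 26]
arr[5]=1 <= 26: swap with position 5, array becomes [19, 22, 12, 7, 19, 1, 26]

Place pivot at position 6: [19, 22, 12, 7, 19, 1, 26]
Pivot position: 6

After partitioning with pivot 26, the array becomes [19, 22, 12, 7, 19, 1, 26]. The pivot is placed at index 6. All elements to the left of the pivot are <= 26, and all elements to the right are > 26.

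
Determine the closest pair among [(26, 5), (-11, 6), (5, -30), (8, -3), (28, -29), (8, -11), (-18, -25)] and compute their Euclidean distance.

Computing all pairwise distances among 7 points:

d((26, 5), (-11, 6)) = 37.0135
d((26, 5), (5, -30)) = 40.8167
d((26, 5), (8, -3)) = 19.6977
d((26, 5), (28, -29)) = 34.0588
d((26, 5), (8, -11)) = 24.0832
d((26, 5), (-18, -25)) = 53.2541
d((-11, 6), (5, -30)) = 39.3954
d((-11, 6), (8, -3)) = 21.0238
d((-11, 6), (28, -29)) = 52.4023
d((-11, 6), (8, -11)) = 25.4951
d((-11, 6), (-18, -25)) = 31.7805
d((5, -30), (8, -3)) = 27.1662
d((5, -30), (28, -29)) = 23.0217
d((5, -30), (8, -11)) = 19.2354
d((5, -30), (-18, -25)) = 23.5372
d((8, -3), (28, -29)) = 32.8024
d((8, -3), (8, -11)) = 8.0 <-- minimum
d((8, -3), (-18, -25)) = 34.0588
d((28, -29), (8, -11)) = 26.9072
d((28, -29), (-18, -25)) = 46.1736
d((8, -11), (-18, -25)) = 29.5296

Closest pair: (8, -3) and (8, -11) with distance 8.0

The closest pair is (8, -3) and (8, -11) with Euclidean distance 8.0. For 7 points, brute-force pairwise comparison is shown above. For large n, the divide-and-conquer algorithm (sort by x, recurse on halves, check the dividing strip) achieves O(n log n).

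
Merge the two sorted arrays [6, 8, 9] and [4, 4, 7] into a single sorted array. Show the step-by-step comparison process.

Merging process:

Compare 6 vs 4: take 4 from right. Merged: [4]
Compare 6 vs 4: take 4 from right. Merged: [4, 4]
Compare 6 vs 7: take 6 from left. Merged: [4, 4, 6]
Compare 8 vs 7: take 7 from right. Merged: [4, 4, 6, 7]
Append remaining from left: [8, 9]. Merged: [4, 4, 6, 7, 8, 9]

Final merged array: [4, 4, 6, 7, 8, 9]
Total comparisons: 4

The merged array is [4, 4, 6, 7, 8, 9], requiring 4 comparisons. The merge step runs in O(n) time where n is the total number of elements.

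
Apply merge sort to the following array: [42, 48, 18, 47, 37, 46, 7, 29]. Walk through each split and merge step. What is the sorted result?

Merge sort trace:

Split: [42, 48, 18, 47, 37, 46, 7, 29] -> [42, 48, 18, 47] and [37, 46, 7, 29]
  Split: [42, 48, 18, 47] -> [42, 48] and [18, 47]
    Split: [42, 48] -> [42] and [48]
    Merge: [42] + [48] -> [42, 48]
    Split: [18, 47] -> [18] and [47]
    Merge: [18] + [47] -> [18, 47]
  Merge: [42, 48] + [18, 47] -> [18, 42, 47, 48]
  Split: [37, 46, 7, 29] -> [37, 46] and [7, 29]
    Split: [37, 46] -> [37] and [46]
    Merge: [37] + [46] -> [37, 46]
    Split: [7, 29] -> [7] and [29]
    Merge: [7] + [29] -> [7, 29]
  Merge: [37, 46] + [7, 29] -> [7, 29, 37, 46]
Merge: [18, 42, 47, 48] + [7, 29, 37, 46] -> [7, 18, 29, 37, 42, 46, 47, 48]

Final sorted array: [7, 18, 29, 37, 42, 46, 47, 48]

The merge sort proceeds by recursively splitting the array and merging sorted halves.
After all merges, the sorted array is [7, 18, 29, 37, 42, 46, 47, 48].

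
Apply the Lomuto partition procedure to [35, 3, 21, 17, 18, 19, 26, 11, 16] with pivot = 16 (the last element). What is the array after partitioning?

Lomuto partition with pivot = 16:

Initial array: [35, 3, 21, 17, 18, 19, 26, 11, 16]

arr[0]=35 > 16: no swap
arr[1]=3 <= 16: swap with position 0, array becomes [3, 35, 21, 17, 18, 19, 26, 11, 16]
arr[2]=21 > 16: no swap
arr[3]=17 > 16: no swap
arr[4]=18 > 16: no swap
arr[5]=19 > 16: no swap
arr[6]=26 > 16: no swap
arr[7]=11 <= 16: swap with position 1, array becomes [3, 11, 21, 17, 18, 19, 26, 35, 16]

Place pivot at position 2: [3, 11, 16, 17, 18, 19, 26, 35, 21]
Pivot position: 2

After partitioning with pivot 16, the array becomes [3, 11, 16, 17, 18, 19, 26, 35, 21]. The pivot is placed at index 2. All elements to the left of the pivot are <= 16, and all elements to the right are > 16.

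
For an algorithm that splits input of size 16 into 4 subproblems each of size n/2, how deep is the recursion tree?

For divide and conquer with division factor 2:

Problem sizes at each level:
Level 0: 16
Level 1: 8
Level 2: 4
Level 3: 2
Level 4: 1

The root is level 0 and the size-1 base case is level 4 (the tree spans levels 0 through 4, i.e. 5 levels counting the root), so the depth is the number of divisions: log_2(16) = 4

The recursion tree depth is log_2(16) = 4. At each level, the problem size is divided by 2, so it takes 4 divisions to reduce to a base case of size 1. The algorithm makes 4 recursive calls at each level.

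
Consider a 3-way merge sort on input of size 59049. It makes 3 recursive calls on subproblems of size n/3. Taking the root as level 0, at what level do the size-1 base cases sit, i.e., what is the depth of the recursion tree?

For divide and conquer with division factor 3:

Problem sizes at each level:
Level 0: 59049
Level 1: 19683
Level 2: 6561
Level 3: 2187
Level 4: 729
Level 5: 243
Level 6: 81
Level 7: 27
Level 8: 9
Level 9: 3
Level 10: 1

The root is level 0 and the size-1 base case is level 10 (the tree spans levels 0 through 10, i.e. 11 levels counting the root), so the depth is the number of divisions: log_3(59049) = 10

The recursion tree depth is log_3(59049) = 10. At each level, the problem size is divided by 3, so it takes 10 divisions to reduce to a base case of size 1. The algorithm makes 3 recursive calls at each level.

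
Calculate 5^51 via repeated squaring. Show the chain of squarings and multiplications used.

Computing 5^51 by squaring (build up from 5^1; each line after the first costs one multiplication):

5^1 = 5
5^2 = (5^1)^2 = 5^2 = 25
5^3 = 5 * 5^2 = 5 * 25 = 125
5^6 = (5^3)^2 = 125^2 = 15625
5^12 = (5^6)^2 = 15625^2 = 244140625
5^24 = (5^12)^2 = 244140625^2 = 59604644775390625
5^25 = 5 * 5^24 = 5 * 59604644775390625 = 298023223876953125
5^50 = (5^25)^2 = 298023223876953125^2 = 88817841970012523233890533447265625
5^51 = 5 * 5^50 = 5 * 88817841970012523233890533447265625 = 444089209850062616169452667236328125

Result: 444089209850062616169452667236328125
Multiplications needed: 8 (8 lines after 5^1)

5^51 = 444089209850062616169452667236328125. Using exponentiation by squaring, this requires 8 multiplications. The key idea: if the exponent is even, square the half-power; if odd, multiply by the base once.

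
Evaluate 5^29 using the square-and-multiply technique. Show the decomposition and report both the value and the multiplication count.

Computing 5^29 by squaring (build up from 5^1; each line after the first costs one multiplication):

5^1 = 5
5^2 = (5^1)^2 = 5^2 = 25
5^3 = 5 * 5^2 = 5 * 25 = 125
5^6 = (5^3)^2 = 125^2 = 15625
5^7 = 5 * 5^6 = 5 * 15625 = 78125
5^14 = (5^7)^2 = 78125^2 = 6103515625
5^28 = (5^14)^2 = 6103515625^2 = 37252902984619140625
5^29 = 5 * 5^28 = 5 * 37252902984619140625 = 186264514923095703125

Result: 186264514923095703125
Multiplications needed: 7 (7 lines after 5^1)

5^29 = 186264514923095703125. Using exponentiation by squaring, this requires 7 multiplications. The key idea: if the exponent is even, square the half-power; if odd, multiply by the base once.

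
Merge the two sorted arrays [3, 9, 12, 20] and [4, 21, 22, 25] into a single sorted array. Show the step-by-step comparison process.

Merging process:

Compare 3 vs 4: take 3 from left. Merged: [3]
Compare 9 vs 4: take 4 from right. Merged: [3, 4]
Compare 9 vs 21: take 9 from left. Merged: [3, 4, 9]
Compare 12 vs 21: take 12 from left. Merged: [3, 4, 9, 12]
Compare 20 vs 21: take 20 from left. Merged: [3, 4, 9, 12, 20]
Append remaining from right: [21, 22, 25]. Merged: [3, 4, 9, 12, 20, 21, 22, 25]

Final merged array: [3, 4, 9, 12, 20, 21, 22, 25]
Total comparisons: 5

The merged array is [3, 4, 9, 12, 20, 21, 22, 25], requiring 5 comparisons. The merge step runs in O(n) time where n is the total number of elements.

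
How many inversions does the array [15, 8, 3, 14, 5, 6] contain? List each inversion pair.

Finding inversions in [15, 8, 3, 14, 5, 6]:

(0, 1): arr[0]=15 > arr[1]=8
(0, 2): arr[0]=15 > arr[2]=3
(0, 3): arr[0]=15 > arr[3]=14
(0, 4): arr[0]=15 > arr[4]=5
(0, 5): arr[0]=15 > arr[5]=6
(1, 2): arr[1]=8 > arr[2]=3
(1, 4): arr[1]=8 > arr[4]=5
(1, 5): arr[1]=8 > arr[5]=6
(3, 4): arr[3]=14 > arr[4]=5
(3, 5): arr[3]=14 > arr[5]=6

Total inversions: 10

The array has 10 inversion(s): (0,1), (0,2), (0,3), (0,4), (0,5), (1,2), (1,4), (1,5), (3,4), (3,5). Each pair (i,j) satisfies i < j and arr[i] > arr[j].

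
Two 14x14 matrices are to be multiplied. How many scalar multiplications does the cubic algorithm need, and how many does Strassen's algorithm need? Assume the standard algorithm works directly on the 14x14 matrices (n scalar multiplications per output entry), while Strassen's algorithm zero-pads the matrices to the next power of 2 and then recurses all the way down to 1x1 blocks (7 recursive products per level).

Matrix multiplication for 14x14 matrices:

Strassen's algorithm requires power-of-2 dimensions. Pad 14x14 to 16x16 (next power of 2).

Standard algorithm: 14^3 = 2744 multiplications
Strassen's algorithm: 7^(log2(16)) = 7^4 = 2401 multiplications
Savings: 2744 - 2401 = 343 multiplications

Standard: 2744 multiplications (14^3). Strassen: 2401 multiplications (7^4, after padding to 16x16). Strassen reduces 8 recursive multiplications to 7 at each level.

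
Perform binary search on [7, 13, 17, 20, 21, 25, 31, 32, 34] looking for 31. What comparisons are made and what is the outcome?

Binary search for 31 in [7, 13, 17, 20, 21, 25, 31, 32, 34]:

lo=0, hi=8, mid=4, arr[mid]=21 -> 21 < 31, search right half
lo=5, hi=8, mid=6, arr[mid]=31 -> Found target at index 6!

Binary search finds 31 at index 6 after 2 comparisons. The search repeatedly halves the search space by comparing with the middle element.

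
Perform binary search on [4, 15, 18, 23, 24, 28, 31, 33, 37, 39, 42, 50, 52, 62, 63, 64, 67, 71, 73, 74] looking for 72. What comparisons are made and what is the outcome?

Binary search for 72 in [4, 15, 18, 23, 24, 28, 31, 33, 37, 39, 42, 50, 52, 62, 63, 64, 67, 71, 73, 74]:

lo=0, hi=19, mid=9, arr[mid]=39 -> 39 < 72, search right half
lo=10, hi=19, mid=14, arr[mid]=63 -> 63 < 72, search right half
lo=15, hi=19, mid=17, arr[mid]=71 -> 71 < 72, search right half
lo=18, hi=19, mid=18, arr[mid]=73 -> 73 > 72, search left half
lo=18 > hi=17, target 72 not found

Binary search determines that 72 is not in the array after 4 comparisons. The search space was exhausted without finding the target.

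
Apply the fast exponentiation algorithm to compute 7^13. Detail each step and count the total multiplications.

Computing 7^13 by squaring (build up from 7^1; each line after the first costs one multiplication):

7^1 = 7
7^2 = (7^1)^2 = 7^2 = 49
7^3 = 7 * 7^2 = 7 * 49 = 343
7^6 = (7^3)^2 = 343^2 = 117649
7^12 = (7^6)^2 = 117649^2 = 13841287201
7^13 = 7 * 7^12 = 7 * 13841287201 = 96889010407

Result: 96889010407
Multiplications needed: 5 (5 lines after 7^1)

7^13 = 96889010407. Using exponentiation by squaring, this requires 5 multiplications. The key idea: if the exponent is even, square the half-power; if odd, multiply by the base once.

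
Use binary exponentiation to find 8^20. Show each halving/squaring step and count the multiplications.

Computing 8^20 by squaring (build up from 8^1; each line after the first costs one multiplication):

8^1 = 8
8^2 = (8^1)^2 = 8^2 = 64
8^4 = (8^2)^2 = 64^2 = 4096
8^5 = 8 * 8^4 = 8 * 4096 = 32768
8^10 = (8^5)^2 = 32768^2 = 1073741824
8^20 = (8^10)^2 = 1073741824^2 = 1152921504606846976

Result: 1152921504606846976
Multiplications needed: 5 (5 lines after 8^1)

8^20 = 1152921504606846976. Using exponentiation by squaring, this requires 5 multiplications. The key idea: if the exponent is even, square the half-power; if odd, multiply by the base once.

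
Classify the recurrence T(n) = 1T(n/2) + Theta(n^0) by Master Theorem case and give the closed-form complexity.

Master Theorem for T(n) = 1T(n/2) + O(n^0):

a = 1, b = 2, c = 0
log_b(a) = log_2(1) = 0.0000

Case 2: c = 0 = log_2(1) = 0.0000
T(n) = O(n^0 log n) = O(log n)

For T(n) = 1T(n/2) + O(n^0): log_2(1) = 0.0000. This is Case 2 of the Master Theorem (c = log_b(a), equal work at all levels), giving O(log n).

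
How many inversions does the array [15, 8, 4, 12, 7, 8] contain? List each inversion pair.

Finding inversions in [15, 8, 4, 12, 7, 8]:

(0, 1): arr[0]=15 > arr[1]=8
(0, 2): arr[0]=15 > arr[2]=4
(0, 3): arr[0]=15 > arr[3]=12
(0, 4): arr[0]=15 > arr[4]=7
(0, 5): arr[0]=15 > arr[5]=8
(1, 2): arr[1]=8 > arr[2]=4
(1, 4): arr[1]=8 > arr[4]=7
(3, 4): arr[3]=12 > arr[4]=7
(3, 5): arr[3]=12 > arr[5]=8

Total inversions: 9

The array has 9 inversion(s): (0,1), (0,2), (0,3), (0,4), (0,5), (1,2), (1,4), (3,4), (3,5). Each pair (i,j) satisfies i < j and arr[i] > arr[j].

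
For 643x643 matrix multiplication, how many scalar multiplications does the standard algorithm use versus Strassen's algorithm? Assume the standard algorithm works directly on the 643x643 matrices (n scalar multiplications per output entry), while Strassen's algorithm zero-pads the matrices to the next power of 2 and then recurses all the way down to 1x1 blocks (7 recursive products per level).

Matrix multiplication for 643x643 matrices:

Strassen's algorithm requires power-of-2 dimensions. Pad 643x643 to 1024x1024 (next power of 2).

Standard algorithm: 643^3 = 265847707 multiplications
Strassen's algorithm: 7^(log2(1024)) = 7^10 = 282475249 multiplications
Difference: 265847707 - 282475249 = -16627542 (Strassen uses MORE here due to padding overhead — for small or just-over-power-of-2 n, padding can outweigh the per-level savings)

Standard: 265847707 multiplications (643^3). Strassen: 282475249 multiplications (7^10, after padding to 1024x1024). Strassen reduces 8 recursive multiplications to 7 at each level.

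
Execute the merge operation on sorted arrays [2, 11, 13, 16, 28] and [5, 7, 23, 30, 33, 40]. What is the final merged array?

Merging process:

Compare 2 vs 5: take 2 from left. Merged: [2]
Compare 11 vs 5: take 5 from right. Merged: [2, 5]
Compare 11 vs 7: take 7 from right. Merged: [2, 5, 7]
Compare 11 vs 23: take 11 from left. Merged: [2, 5, 7, 11]
Compare 13 vs 23: take 13 from left. Merged: [2, 5, 7, 11, 13]
Compare 16 vs 23: take 16 from left. Merged: [2, 5, 7, 11, 13, 16]
Compare 28 vs 23: take 23 from right. Merged: [2, 5, 7, 11, 13, 16, 23]
Compare 28 vs 30: take 28 from left. Merged: [2, 5, 7, 11, 13, 16, 23, 28]
Append remaining from right: [30, 33, 40]. Merged: [2, 5, 7, 11, 13, 16, 23, 28, 30, 33, 40]

Final merged array: [2, 5, 7, 11, 13, 16, 23, 28, 30, 33, 40]
Total comparisons: 8

The merged array is [2, 5, 7, 11, 13, 16, 23, 28, 30, 33, 40], requiring 8 comparisons. The merge step runs in O(n) time where n is the total number of elements.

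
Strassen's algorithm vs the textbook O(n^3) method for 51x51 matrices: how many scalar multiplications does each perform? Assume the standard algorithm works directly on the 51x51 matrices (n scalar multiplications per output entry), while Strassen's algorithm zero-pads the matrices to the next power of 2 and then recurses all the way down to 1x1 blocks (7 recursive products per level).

Matrix multiplication for 51x51 matrices:

Strassen's algorithm requires power-of-2 dimensions. Pad 51x51 to 64x64 (next power of 2).

Standard algorithm: 51^3 = 132651 multiplications
Strassen's algorithm: 7^(log2(64)) = 7^6 = 117649 multiplications
Savings: 132651 - 117649 = 15002 multiplications

Standard: 132651 multiplications (51^3). Strassen: 117649 multiplications (7^6, after padding to 64x64). Strassen reduces 8 recursive multiplications to 7 at each level.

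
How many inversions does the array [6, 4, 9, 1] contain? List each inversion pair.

Finding inversions in [6, 4, 9, 1]:

(0, 1): arr[0]=6 > arr[1]=4
(0, 3): arr[0]=6 > arr[3]=1
(1, 3): arr[1]=4 > arr[3]=1
(2, 3): arr[2]=9 > arr[3]=1

Total inversions: 4

The array has 4 inversion(s): (0,1), (0,3), (1,3), (2,3). Each pair (i,j) satisfies i < j and arr[i] > arr[j].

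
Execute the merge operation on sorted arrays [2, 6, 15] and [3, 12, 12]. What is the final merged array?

Merging process:

Compare 2 vs 3: take 2 from left. Merged: [2]
Compare 6 vs 3: take 3 from right. Merged: [2, 3]
Compare 6 vs 12: take 6 from left. Merged: [2, 3, 6]
Compare 15 vs 12: take 12 from right. Merged: [2, 3, 6, 12]
Compare 15 vs 12: take 12 from right. Merged: [2, 3, 6, 12, 12]
Append remaining from left: [15]. Merged: [2, 3, 6, 12, 12, 15]

Final merged array: [2, 3, 6, 12, 12, 15]
Total comparisons: 5

The merged array is [2, 3, 6, 12, 12, 15], requiring 5 comparisons. The merge step runs in O(n) time where n is the total number of elements.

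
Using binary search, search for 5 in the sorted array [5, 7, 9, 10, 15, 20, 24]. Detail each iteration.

Binary search for 5 in [5, 7, 9, 10, 15, 20, 24]:

lo=0, hi=6, mid=3, arr[mid]=10 -> 10 > 5, search left half
lo=0, hi=2, mid=1, arr[mid]=7 -> 7 > 5, search left half
lo=0, hi=0, mid=0, arr[mid]=5 -> Found target at index 0!

Binary search finds 5 at index 0 after 3 comparisons. The search repeatedly halves the search space by comparing with the middle element.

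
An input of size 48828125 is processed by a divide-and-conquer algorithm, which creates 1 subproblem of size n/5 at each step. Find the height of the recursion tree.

For divide and conquer with division factor 5:

Problem sizes at each level:
Level 0: 48828125
Level 1: 9765625
Level 2: 1953125
Level 3: 390625
Level 4: 78125
Level 5: 15625
Level 6: 3125
Level 7: 625
Level 8: 125
Level 9: 25
Level 10: 5
Level 11: 1

The root is level 0 and the size-1 base case is level 11 (the tree spans levels 0 through 11, i.e. 12 levels counting the root), so the depth is the number of divisions: log_5(48828125) = 11

The recursion tree depth is log_5(48828125) = 11. At each level, the problem size is divided by 5, so it takes 11 divisions to reduce to a base case of size 1. The algorithm makes 1 recursive call at each level.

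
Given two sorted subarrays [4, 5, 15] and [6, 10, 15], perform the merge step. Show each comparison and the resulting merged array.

Merging process:

Compare 4 vs 6: take 4 from left. Merged: [4]
Compare 5 vs 6: take 5 from left. Merged: [4, 5]
Compare 15 vs 6: take 6 from right. Merged: [4, 5, 6]
Compare 15 vs 10: take 10 from right. Merged: [4, 5, 6, 10]
Compare 15 vs 15: take 15 from left. Merged: [4, 5, 6, 10, 15]
Append remaining from right: [15]. Merged: [4, 5, 6, 10, 15, 15]

Final merged array: [4, 5, 6, 10, 15, 15]
Total comparisons: 5

The merged array is [4, 5, 6, 10, 15, 15], requiring 5 comparisons. The merge step runs in O(n) time where n is the total number of elements.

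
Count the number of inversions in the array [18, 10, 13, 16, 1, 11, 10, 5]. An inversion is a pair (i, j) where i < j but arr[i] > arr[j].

Finding inversions in [18, 10, 13, 16, 1, 11, 10, 5]:

(0, 1): arr[0]=18 > arr[1]=10
(0, 2): arr[0]=18 > arr[2]=13
(0, 3): arr[0]=18 > arr[3]=16
(0, 4): arr[0]=18 > arr[4]=1
(0, 5): arr[0]=18 > arr[5]=11
(0, 6): arr[0]=18 > arr[6]=10
(0, 7): arr[0]=18 > arr[7]=5
(1, 4): arr[1]=10 > arr[4]=1
(1, 7): arr[1]=10 > arr[7]=5
(2, 4): arr[2]=13 > arr[4]=1
(2, 5): arr[2]=13 > arr[5]=11
(2, 6): arr[2]=13 > arr[6]=10
(2, 7): arr[2]=13 > arr[7]=5
(3, 4): arr[3]=16 > arr[4]=1
(3, 5): arr[3]=16 > arr[5]=11
(3, 6): arr[3]=16 > arr[6]=10
(3, 7): arr[3]=16 > arr[7]=5
(5, 6): arr[5]=11 > arr[6]=10
(5, 7): arr[5]=11 > arr[7]=5
(6, 7): arr[6]=10 > arr[7]=5

Total inversions: 20

The array has 20 inversion(s): (0,1), (0,2), (0,3), (0,4), (0,5), (0,6), (0,7), (1,4), (1,7), (2,4), (2,5), (2,6), (2,7), (3,4), (3,5), (3,6), (3,7), (5,6), (5,7), (6,7). Each pair (i,j) satisfies i < j and arr[i] > arr[j].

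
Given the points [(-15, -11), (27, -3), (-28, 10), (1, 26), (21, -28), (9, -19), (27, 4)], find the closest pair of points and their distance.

Computing all pairwise distances among 7 points:

d((-15, -11), (27, -3)) = 42.7551
d((-15, -11), (-28, 10)) = 24.6982
d((-15, -11), (1, 26)) = 40.3113
d((-15, -11), (21, -28)) = 39.8121
d((-15, -11), (9, -19)) = 25.2982
d((-15, -11), (27, 4)) = 44.5982
d((27, -3), (-28, 10)) = 56.5155
d((27, -3), (1, 26)) = 38.9487
d((27, -3), (21, -28)) = 25.7099
d((27, -3), (9, -19)) = 24.0832
d((27, -3), (27, 4)) = 7.0 <-- minimum
d((-28, 10), (1, 26)) = 33.121
d((-28, 10), (21, -28)) = 62.0081
d((-28, 10), (9, -19)) = 47.0106
d((-28, 10), (27, 4)) = 55.3263
d((1, 26), (21, -28)) = 57.5847
d((1, 26), (9, -19)) = 45.7056
d((1, 26), (27, 4)) = 34.0588
d((21, -28), (9, -19)) = 15.0
d((21, -28), (27, 4)) = 32.5576
d((9, -19), (27, 4)) = 29.2062

Closest pair: (27, -3) and (27, 4) with distance 7.0

The closest pair is (27, -3) and (27, 4) with Euclidean distance 7.0. For 7 points, brute-force pairwise comparison is shown above. For large n, the divide-and-conquer algorithm (sort by x, recurse on halves, check the dividing strip) achieves O(n log n).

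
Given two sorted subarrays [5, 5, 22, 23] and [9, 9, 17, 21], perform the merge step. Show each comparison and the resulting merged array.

Merging process:

Compare 5 vs 9: take 5 from left. Merged: [5]
Compare 5 vs 9: take 5 from left. Merged: [5, 5]
Compare 22 vs 9: take 9 from right. Merged: [5, 5, 9]
Compare 22 vs 9: take 9 from right. Merged: [5, 5, 9, 9]
Compare 22 vs 17: take 17 from right. Merged: [5, 5, 9, 9, 17]
Compare 22 vs 21: take 21 from right. Merged: [5, 5, 9, 9, 17, 21]
Append remaining from left: [22, 23]. Merged: [5, 5, 9, 9, 17, 21, 22, 23]

Final merged array: [5, 5, 9, 9, 17, 21, 22, 23]
Total comparisons: 6

The merged array is [5, 5, 9, 9, 17, 21, 22, 23], requiring 6 comparisons. The merge step runs in O(n) time where n is the total number of elements.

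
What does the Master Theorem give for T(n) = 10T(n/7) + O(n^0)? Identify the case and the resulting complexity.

Master Theorem for T(n) = 10T(n/7) + O(n^0):

a = 10, b = 7, c = 0
log_b(a) = log_7(10) = 1.1833

Case 1: c = 0 < log_7(10) = 1.1833
T(n) = O(n^(log_7 10))

For T(n) = 10T(n/7) + O(n^0): log_7(10) = 1.1833. This is Case 1 of the Master Theorem (c < log_b(a), work dominated by leaves), giving O(n^(log_7 10)).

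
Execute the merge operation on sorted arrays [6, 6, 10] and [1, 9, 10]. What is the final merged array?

Merging process:

Compare 6 vs 1: take 1 from right. Merged: [1]
Compare 6 vs 9: take 6 from left. Merged: [1, 6]
Compare 6 vs 9: take 6 from left. Merged: [1, 6, 6]
Compare 10 vs 9: take 9 from right. Merged: [1, 6, 6, 9]
Compare 10 vs 10: take 10 from left. Merged: [1, 6, 6, 9, 10]
Append remaining from right: [10]. Merged: [1, 6, 6, 9, 10, 10]

Final merged array: [1, 6, 6, 9, 10, 10]
Total comparisons: 5

The merged array is [1, 6, 6, 9, 10, 10], requiring 5 comparisons. The merge step runs in O(n) time where n is the total number of elements.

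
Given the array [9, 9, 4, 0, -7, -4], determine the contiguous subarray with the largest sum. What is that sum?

Using Kadane's algorithm on [9, 9, 4, 0, -7, -4]:

Scanning through the array:
Position 1 (value 9): max_ending_here = 18, max_so_far = 18
Position 2 (value 4): max_ending_here = 22, max_so_far = 22
Position 3 (value 0): max_ending_here = 22, max_so_far = 22
Position 4 (value -7): max_ending_here = 15, max_so_far = 22
Position 5 (value -4): max_ending_here = 11, max_so_far = 22

Maximum subarray: [9, 9, 4]
Maximum sum: 22

The maximum subarray is [9, 9, 4] with sum 22. This subarray runs from index 0 to index 2.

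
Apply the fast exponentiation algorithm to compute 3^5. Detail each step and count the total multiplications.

Computing 3^5 by squaring (build up from 3^1; each line after the first costs one multiplication):

3^1 = 3
3^2 = (3^1)^2 = 3^2 = 9
3^4 = (3^2)^2 = 9^2 = 81
3^5 = 3 * 3^4 = 3 * 81 = 243

Result: 243
Multiplications needed: 3 (3 lines after 3^1)

3^5 = 243. Using exponentiation by squaring, this requires 3 multiplications. The key idea: if the exponent is even, square the half-power; if odd, multiply by the base once.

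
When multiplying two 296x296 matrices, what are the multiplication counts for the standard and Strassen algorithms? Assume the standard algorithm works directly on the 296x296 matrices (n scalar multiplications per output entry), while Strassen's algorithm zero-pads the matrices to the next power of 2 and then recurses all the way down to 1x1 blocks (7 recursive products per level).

Matrix multiplication for 296x296 matrices:

Strassen's algorithm requires power-of-2 dimensions. Pad 296x296 to 512x512 (next power of 2).

Standard algorithm: 296^3 = 25934336 multiplications
Strassen's algorithm: 7^(log2(512)) = 7^9 = 40353607 multiplications
Difference: 25934336 - 40353607 = -14419271 (Strassen uses MORE here due to padding overhead — for small or just-over-power-of-2 n, padding can outweigh the per-level savings)

Standard: 25934336 multiplications (296^3). Strassen: 40353607 multiplications (7^9, after padding to 512x512). Strassen reduces 8 recursive multiplications to 7 at each level.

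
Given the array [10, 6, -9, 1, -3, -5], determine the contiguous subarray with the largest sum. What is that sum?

Using Kadane's algorithm on [10, 6, -9, 1, -3, -5]:

Scanning through the array:
Position 1 (value 6): max_ending_here = 16, max_so_far = 16
Position 2 (value -9): max_ending_here = 7, max_so_far = 16
Position 3 (value 1): max_ending_here = 8, max_so_far = 16
Position 4 (value -3): max_ending_here = 5, max_so_far = 16
Position 5 (value -5): max_ending_here = 0, max_so_far = 16

Maximum subarray: [10, 6]
Maximum sum: 16

The maximum subarray is [10, 6] with sum 16. This subarray runs from index 0 to index 1.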